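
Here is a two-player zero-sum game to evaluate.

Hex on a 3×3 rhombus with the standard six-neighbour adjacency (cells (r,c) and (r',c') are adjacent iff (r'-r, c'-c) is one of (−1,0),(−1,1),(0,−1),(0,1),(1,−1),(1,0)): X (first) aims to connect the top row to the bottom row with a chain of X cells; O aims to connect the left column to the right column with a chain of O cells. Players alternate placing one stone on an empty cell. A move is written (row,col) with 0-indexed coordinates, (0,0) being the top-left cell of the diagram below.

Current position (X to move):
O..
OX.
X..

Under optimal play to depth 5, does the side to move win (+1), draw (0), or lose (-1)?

value(O../OX./X.., X) = +1

ply 1, X at O../OX./X.. | (0,1)=+1→OX./OX./X..*; (0,2)=+1→O.X/OX./X..; (1,2)=+1→O../OXX/X..; (2,1)=+1→O../OX./XX.; (2,2)=+1→O../OX./X.X
ply 2: OX./OX./X.. is terminal -1 (O); from O../OX./X.. depth 5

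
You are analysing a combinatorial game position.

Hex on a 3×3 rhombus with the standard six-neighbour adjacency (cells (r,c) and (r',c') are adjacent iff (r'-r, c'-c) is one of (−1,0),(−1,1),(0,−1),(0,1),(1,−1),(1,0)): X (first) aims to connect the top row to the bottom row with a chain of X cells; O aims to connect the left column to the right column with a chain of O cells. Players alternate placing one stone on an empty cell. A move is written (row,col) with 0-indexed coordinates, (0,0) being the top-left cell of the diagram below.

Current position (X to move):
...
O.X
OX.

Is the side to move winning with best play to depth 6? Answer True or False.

X winning at [.../O.X/OX.]: True

[.../O.X/OX.] X move#1: (0,0):-1/X../O.X/OX., (0,1):+1/.X./O.X/OX.*, (0,2):+1/..X/O.X/OX., (1,1):+1/.../OXX/OX., (2,2):-1/.../O.X/OXX
[.X./O.X/OX.] O move#2: (0,0):-1/OX./O.X/OX.*, (0,2):-1/.XO/O.X/OX., (1,1):-1/.X./OOX/OX., (2,2):-1/.X./O.X/OXO
[OX./O.X/OX.] X move#3: (0,2):+1/OXX/O.X/OX.*, (1,1):+1/OX./OXX/OX., (2,2):+1/OX./O.X/OXX
[OXX/O.X/OX.] end (terminal -1, O#4); searched .../O.X/OX. to 6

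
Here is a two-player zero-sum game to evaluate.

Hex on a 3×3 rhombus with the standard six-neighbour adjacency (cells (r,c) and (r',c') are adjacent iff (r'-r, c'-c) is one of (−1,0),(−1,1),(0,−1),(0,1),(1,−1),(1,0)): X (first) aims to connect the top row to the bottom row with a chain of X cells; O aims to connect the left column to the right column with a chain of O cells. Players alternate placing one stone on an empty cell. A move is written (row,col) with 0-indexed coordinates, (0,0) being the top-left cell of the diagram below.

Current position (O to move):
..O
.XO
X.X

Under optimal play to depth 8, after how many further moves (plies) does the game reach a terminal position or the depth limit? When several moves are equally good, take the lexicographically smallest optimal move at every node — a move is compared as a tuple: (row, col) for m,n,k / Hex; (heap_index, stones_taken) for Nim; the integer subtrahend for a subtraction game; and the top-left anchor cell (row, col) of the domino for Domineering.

PV length from [..O/.XO/X.X]: 3 plies

ply 1, O at ..O/.XO/X.X | (0,0)=-1→O.O/.XO/X.X; (0,1)=+1→.OO/.XO/X.X*; (1,0)=-1→..O/OXO/X.X; (2,1)=-1→..O/.XO/XOX
ply 2, X at .OO/.XO/X.X | (0,0)=-1→XOO/.XO/X.X*; (1,0)=-1→.OO/XXO/X.X; (2,1)=-1→.OO/.XO/XXX
ply 3, O at XOO/.XO/X.X | (1,0)=+1→XOO/OXO/X.X*; (2,1)=-1→XOO/.XO/XOX
ply 4: XOO/OXO/X.X is terminal -1 (X); from ..O/.XO/X.X depth 8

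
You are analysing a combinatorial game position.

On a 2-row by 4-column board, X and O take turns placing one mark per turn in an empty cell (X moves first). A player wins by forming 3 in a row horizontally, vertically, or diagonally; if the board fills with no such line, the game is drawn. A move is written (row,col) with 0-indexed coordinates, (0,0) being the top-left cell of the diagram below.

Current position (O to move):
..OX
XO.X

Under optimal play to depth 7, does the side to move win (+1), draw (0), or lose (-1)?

[..OX/XO.X] O move#1: (0,0):+0/O.OX/XO.X*, (0,1):+0/.OOX/XO.X, (1,2):+0/..OX/XOOX
[O.OX/XO.X] X move#2: (0,1):+0/OXOX/XO.X*, (1,2):-1/O.OX/XOXX
[OXOX/XO.X] O move#3: (1,2):+0/OXOX/XOOX*
[OXOX/XOOX] end (terminal +0, X#4); searched ..OX/XO.X to 7

value(..OX/XO.X, O) = 0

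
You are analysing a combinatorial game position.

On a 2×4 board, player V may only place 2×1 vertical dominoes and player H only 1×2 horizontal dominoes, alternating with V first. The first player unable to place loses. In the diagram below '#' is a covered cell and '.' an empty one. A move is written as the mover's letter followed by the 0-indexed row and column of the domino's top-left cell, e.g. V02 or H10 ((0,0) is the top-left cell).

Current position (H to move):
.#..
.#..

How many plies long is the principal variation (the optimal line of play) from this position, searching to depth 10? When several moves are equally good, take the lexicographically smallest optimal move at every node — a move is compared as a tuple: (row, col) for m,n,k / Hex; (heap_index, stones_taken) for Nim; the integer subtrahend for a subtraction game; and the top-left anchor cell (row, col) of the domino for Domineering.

ply 1, H at .#../.#.. | H02=+1→.###/.#..*; H12=+1→.#../.###
ply 2, V at .###/.#.. | V00=-1→####/##..*
ply 3, H at ####/##.. | H12=+1→####/####*
ply 4: ####/#### is terminal -1 (V); from .#../.#.. depth 10

PV length from [.#../.#..]: 3 plies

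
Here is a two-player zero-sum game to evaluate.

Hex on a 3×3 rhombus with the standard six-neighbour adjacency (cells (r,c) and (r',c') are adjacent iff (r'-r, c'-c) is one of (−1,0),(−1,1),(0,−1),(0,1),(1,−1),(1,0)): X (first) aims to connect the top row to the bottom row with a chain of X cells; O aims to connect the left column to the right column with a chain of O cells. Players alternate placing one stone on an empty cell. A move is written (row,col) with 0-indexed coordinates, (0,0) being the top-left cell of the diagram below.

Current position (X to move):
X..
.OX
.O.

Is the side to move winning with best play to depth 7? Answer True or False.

X winning at [X../.OX/.O.]: False

[X../.OX/.O.] X move#1: (0,1):-1/XX./.OX/.O.*, (0,2):-1/X.X/.OX/.O., (1,0):-1/X../XOX/.O., (2,0):-1/X../.OX/XO., (2,2):-1/X../.OX/.OX
[XX./.OX/.O.] O move#2: (0,2):+1/XXO/.OX/.O.*, (1,0):+1/XX./OOX/.O., (2,0):+1/XX./.OX/OO., (2,2):+1/XX./.OX/.OO
[XXO/.OX/.O.] X move#3: (1,0):-1/XXO/XOX/.O.*, (2,0):-1/XXO/.OX/XO., (2,2):-1/XXO/.OX/.OX
[XXO/XOX/.O.] O move#4: (2,0):+1/XXO/XOX/OO.*, (2,2):-1/XXO/XOX/.OO
[XXO/XOX/OO.] end (terminal -1, X#5); searched X../.OX/.O. to 7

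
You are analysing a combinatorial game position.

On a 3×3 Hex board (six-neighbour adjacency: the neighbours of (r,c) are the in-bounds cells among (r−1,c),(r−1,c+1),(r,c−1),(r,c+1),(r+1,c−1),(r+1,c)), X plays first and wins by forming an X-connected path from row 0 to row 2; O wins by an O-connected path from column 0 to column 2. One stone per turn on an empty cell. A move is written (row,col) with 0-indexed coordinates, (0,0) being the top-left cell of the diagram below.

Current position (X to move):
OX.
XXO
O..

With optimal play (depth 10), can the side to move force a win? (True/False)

X winning at [OX./XXO/O..]: True

[OX./XXO/O..] X move#1: (0,2):-1/OXX/XXO/O.., (2,1):+1/OX./XXO/OX.*, (2,2):-1/OX./XXO/O.X
[OX./XXO/OX.] end (terminal -1, O#2); searched OX./XXO/O.. to 10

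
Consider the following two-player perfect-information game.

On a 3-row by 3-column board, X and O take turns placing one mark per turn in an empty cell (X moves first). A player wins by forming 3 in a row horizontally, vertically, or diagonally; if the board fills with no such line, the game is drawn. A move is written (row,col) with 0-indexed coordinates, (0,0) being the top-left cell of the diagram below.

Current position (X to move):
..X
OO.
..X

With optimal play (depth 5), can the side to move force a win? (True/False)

p1 X@[..X/OO./..X]: (0,0)[X.X/OO./..X]-1 (0,1)[.XX/OO./..X]-1 (1,2)[..X/OOX/..X]+1* (2,0)[..X/OO./X.X]-1 (2,1)[..X/OO./.XX]-1
p2 O@[..X/OOX/..X] terminal -1; root [..X/OO./..X] d5

X winning at [..X/OO./..X]: True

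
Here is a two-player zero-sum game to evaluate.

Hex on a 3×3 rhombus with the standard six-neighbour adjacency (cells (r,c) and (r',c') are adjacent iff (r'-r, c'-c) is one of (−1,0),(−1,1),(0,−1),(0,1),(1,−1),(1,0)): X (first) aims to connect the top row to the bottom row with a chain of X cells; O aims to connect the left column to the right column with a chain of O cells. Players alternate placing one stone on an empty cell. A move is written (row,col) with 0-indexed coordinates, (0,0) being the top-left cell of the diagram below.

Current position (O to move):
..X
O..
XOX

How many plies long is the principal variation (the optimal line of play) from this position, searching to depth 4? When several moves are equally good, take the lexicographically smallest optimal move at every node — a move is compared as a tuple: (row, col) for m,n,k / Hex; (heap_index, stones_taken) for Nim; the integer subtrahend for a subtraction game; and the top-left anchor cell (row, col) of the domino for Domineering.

ply 1, O at ..X/O../XOX | (0,0)=-1→O.X/O../XOX*; (0,1)=-1→.OX/O../XOX; (1,1)=-1→..X/OO./XOX; (1,2)=-1→..X/O.O/XOX
ply 2, X at O.X/O../XOX | (0,1)=+1→OXX/O../XOX*; (1,1)=+1→O.X/OX./XOX; (1,2)=+1→O.X/O.X/XOX
ply 3, O at OXX/O../XOX | (1,1)=-1→OXX/OO./XOX*; (1,2)=-1→OXX/O.O/XOX
ply 4, X at OXX/OO./XOX | (1,2)=+1→OXX/OOX/XOX*
ply 5: OXX/OOX/XOX is terminal -1 (O); from ..X/O../XOX depth 4

PV length from [..X/O../XOX]: 4 plies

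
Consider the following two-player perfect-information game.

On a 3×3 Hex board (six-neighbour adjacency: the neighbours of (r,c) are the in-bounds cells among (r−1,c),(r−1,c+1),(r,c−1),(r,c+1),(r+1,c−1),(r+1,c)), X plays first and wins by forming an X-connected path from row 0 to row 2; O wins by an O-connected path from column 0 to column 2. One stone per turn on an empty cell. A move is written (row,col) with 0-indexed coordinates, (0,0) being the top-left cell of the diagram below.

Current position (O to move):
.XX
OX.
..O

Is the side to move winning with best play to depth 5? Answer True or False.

O winning at [.XX/OX./..O]: False

p1 O@[.XX/OX./..O]: (0,0)[OXX/OX./..O]-1* (1,2)[.XX/OXO/..O]-1 (2,0)[.XX/OX./O.O]-1 (2,1)[.XX/OX./.OO]-1
p2 X@[OXX/OX./..O]: (1,2)[OXX/OXX/..O]+1* (2,0)[OXX/OX./X.O]+1 (2,1)[OXX/OX./.XO]+1
p3 O@[OXX/OXX/..O]: (2,0)[OXX/OXX/O.O]-1* (2,1)[OXX/OXX/.OO]-1
p4 X@[OXX/OXX/O.O]: (2,1)[OXX/OXX/OXO]+1*
p5 O@[OXX/OXX/OXO] terminal -1; root [.XX/OX./..O] d5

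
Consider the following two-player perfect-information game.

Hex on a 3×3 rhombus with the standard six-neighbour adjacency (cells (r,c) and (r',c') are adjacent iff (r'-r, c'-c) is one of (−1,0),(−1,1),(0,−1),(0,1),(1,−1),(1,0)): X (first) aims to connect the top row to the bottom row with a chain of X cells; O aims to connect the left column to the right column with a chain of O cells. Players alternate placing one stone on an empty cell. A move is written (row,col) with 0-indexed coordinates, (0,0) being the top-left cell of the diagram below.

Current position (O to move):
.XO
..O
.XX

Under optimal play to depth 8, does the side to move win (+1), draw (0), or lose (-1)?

ply 1, O at .XO/..O/.XX | (0,0)=-1→OXO/..O/.XX; (1,0)=-1→.XO/O.O/.XX; (1,1)=+1→.XO/.OO/.XX*; (2,0)=-1→.XO/..O/OXX
ply 2, X at .XO/.OO/.XX | (0,0)=-1→XXO/.OO/.XX*; (1,0)=-1→.XO/XOO/.XX; (2,0)=-1→.XO/.OO/XXX
ply 3, O at XXO/.OO/.XX | (1,0)=+1→XXO/OOO/.XX*; (2,0)=+1→XXO/.OO/OXX
ply 4: XXO/OOO/.XX is terminal -1 (X); from .XO/..O/.XX depth 8

value(.XO/..O/.XX, O) = +1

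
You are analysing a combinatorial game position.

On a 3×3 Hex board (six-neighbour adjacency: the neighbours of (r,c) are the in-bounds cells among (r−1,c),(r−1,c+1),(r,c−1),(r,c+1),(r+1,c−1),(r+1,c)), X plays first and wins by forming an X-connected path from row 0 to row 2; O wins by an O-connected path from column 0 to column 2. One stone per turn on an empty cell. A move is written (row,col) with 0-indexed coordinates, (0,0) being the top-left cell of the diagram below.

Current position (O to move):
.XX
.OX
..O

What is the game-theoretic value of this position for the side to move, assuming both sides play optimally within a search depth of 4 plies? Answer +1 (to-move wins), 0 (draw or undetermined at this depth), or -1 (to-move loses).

p1 O@[.XX/.OX/..O]: (0,0)[OXX/.OX/..O]-1 (1,0)[.XX/OOX/..O]-1 (2,0)[.XX/.OX/O.O]-1 (2,1)[.XX/.OX/.OO]+1*
p2 X@[.XX/.OX/.OO]: (0,0)[XXX/.OX/.OO]-1* (1,0)[.XX/XOX/.OO]-1 (2,0)[.XX/.OX/XOO]-1
p3 O@[XXX/.OX/.OO]: (1,0)[XXX/OOX/.OO]+1* (2,0)[XXX/.OX/OOO]+1
p4 X@[XXX/OOX/.OO] terminal -1; root [.XX/.OX/..O] d4

value(.XX/.OX/..O, O) = +1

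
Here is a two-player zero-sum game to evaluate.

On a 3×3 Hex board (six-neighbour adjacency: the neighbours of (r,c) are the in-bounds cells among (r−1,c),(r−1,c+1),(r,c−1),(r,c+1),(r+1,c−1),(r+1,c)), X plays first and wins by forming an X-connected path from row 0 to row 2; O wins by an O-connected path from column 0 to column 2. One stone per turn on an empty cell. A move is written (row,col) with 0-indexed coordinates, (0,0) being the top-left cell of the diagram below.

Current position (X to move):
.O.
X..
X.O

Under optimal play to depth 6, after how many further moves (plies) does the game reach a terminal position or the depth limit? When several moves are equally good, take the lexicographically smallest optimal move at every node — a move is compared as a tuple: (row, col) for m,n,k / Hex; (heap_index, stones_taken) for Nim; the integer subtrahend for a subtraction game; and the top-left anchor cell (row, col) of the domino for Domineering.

PV length from [.O./X../X.O]: 1 ply

ply 1, X at .O./X../X.O | (0,0)=+1→XO./X../X.O*; (0,2)=+1→.OX/X../X.O; (1,1)=+1→.O./XX./X.O; (1,2)=+1→.O./X.X/X.O; (2,1)=+1→.O./X../XXO
ply 2: XO./X../X.O is terminal -1 (O); from .O./X../X.O depth 6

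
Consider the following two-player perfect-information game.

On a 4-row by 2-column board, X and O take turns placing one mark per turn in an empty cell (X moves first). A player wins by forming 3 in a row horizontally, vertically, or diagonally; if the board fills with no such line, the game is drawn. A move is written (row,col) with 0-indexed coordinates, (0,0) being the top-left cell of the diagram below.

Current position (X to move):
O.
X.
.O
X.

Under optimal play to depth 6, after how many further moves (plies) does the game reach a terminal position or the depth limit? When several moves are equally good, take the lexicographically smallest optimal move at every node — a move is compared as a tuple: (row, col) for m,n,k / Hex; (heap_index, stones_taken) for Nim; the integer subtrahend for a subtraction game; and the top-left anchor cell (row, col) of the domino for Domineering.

p1 X@[O./X./.O/X.]: (0,1)[OX/X./.O/X.]+0 (1,1)[O./XX/.O/X.]+0 (2,0)[O./X./XO/X.]+1* (3,1)[O./X./.O/XX]+0
p2 O@[O./X./XO/X.] terminal -1; root [O./X./.O/X.] d6

PV length from [O./X./.O/X.]: 1 ply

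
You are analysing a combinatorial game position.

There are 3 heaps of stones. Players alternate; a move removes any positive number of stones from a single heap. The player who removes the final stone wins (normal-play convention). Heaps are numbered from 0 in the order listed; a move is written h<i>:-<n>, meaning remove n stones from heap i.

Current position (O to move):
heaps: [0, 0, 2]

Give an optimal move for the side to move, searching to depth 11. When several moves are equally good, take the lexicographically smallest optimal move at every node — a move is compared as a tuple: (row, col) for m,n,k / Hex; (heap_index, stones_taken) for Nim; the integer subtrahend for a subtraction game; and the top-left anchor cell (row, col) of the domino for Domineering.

O's best at [(0,0,2)]: h2:-2

ply 1, O at (0,0,2) | h2:-1=-1→(0,0,1); h2:-2=+1→(0,0,0)*
ply 2: (0,0,0) is terminal -1 (X); from (0,0,2) depth 11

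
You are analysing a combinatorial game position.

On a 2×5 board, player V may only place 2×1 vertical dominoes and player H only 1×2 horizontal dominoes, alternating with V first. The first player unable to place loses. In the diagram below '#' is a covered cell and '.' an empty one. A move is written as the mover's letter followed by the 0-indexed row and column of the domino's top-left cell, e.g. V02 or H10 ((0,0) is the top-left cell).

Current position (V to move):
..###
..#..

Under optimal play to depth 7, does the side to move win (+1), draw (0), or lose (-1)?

[..###/..#..] V move#1: V00:+1/#.###/#.#..*, V01:+1/.####/.##..
[#.###/#.#..] H move#2: H13:-1/#.###/#.###*
[#.###/#.###] V move#3: V01:+1/#####/#####*
[#####/#####] end (terminal -1, H#4); searched ..###/..#.. to 7

value(..###/..#.., V) = +1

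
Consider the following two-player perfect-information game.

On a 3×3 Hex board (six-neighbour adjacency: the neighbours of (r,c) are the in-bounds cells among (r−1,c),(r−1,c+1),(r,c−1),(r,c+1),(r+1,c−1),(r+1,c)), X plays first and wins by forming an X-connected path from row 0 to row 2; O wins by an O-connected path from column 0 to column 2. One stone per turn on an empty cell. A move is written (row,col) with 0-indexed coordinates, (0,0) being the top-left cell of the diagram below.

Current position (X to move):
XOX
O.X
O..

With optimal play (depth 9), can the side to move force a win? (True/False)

ply 1, X at XOX/O.X/O.. | (1,1)=+1→XOX/OXX/O..*; (2,1)=+1→XOX/O.X/OX.; (2,2)=+1→XOX/O.X/O.X
ply 2, O at XOX/OXX/O.. | (2,1)=-1→XOX/OXX/OO.*; (2,2)=-1→XOX/OXX/O.O
ply 3, X at XOX/OXX/OO. | (2,2)=+1→XOX/OXX/OOX*
ply 4: XOX/OXX/OOX is terminal -1 (O); from XOX/O.X/O.. depth 9

X winning at [XOX/O.X/O..]: True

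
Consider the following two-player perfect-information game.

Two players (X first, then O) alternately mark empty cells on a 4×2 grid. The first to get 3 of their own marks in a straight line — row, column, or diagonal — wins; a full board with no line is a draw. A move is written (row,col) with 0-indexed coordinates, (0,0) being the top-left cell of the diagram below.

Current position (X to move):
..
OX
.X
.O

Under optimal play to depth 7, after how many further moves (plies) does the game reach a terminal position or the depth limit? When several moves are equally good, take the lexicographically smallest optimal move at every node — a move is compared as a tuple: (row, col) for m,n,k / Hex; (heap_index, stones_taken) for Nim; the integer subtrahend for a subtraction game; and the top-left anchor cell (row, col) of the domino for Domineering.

PV length from [../OX/.X/.O]: 1 ply

ply 1, X at ../OX/.X/.O | (0,0)=+0→X./OX/.X/.O; (0,1)=+1→.X/OX/.X/.O*; (2,0)=+0→../OX/XX/.O; (3,0)=+0→../OX/.X/XO
ply 2: .X/OX/.X/.O is terminal -1 (O); from ../OX/.X/.O depth 7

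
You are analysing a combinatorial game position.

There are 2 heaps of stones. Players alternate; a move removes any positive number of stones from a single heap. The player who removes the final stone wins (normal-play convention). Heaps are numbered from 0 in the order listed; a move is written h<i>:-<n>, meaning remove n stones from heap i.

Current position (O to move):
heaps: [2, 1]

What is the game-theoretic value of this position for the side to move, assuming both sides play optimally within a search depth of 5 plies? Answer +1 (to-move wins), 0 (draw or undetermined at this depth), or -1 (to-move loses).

value((2,1), O) = +1

ply 1, O at (2,1) | h0:-1=+1→(1,1)*; h0:-2=-1→(0,1); h1:-1=-1→(2,0)
ply 2, X at (1,1) | h0:-1=-1→(0,1)*; h1:-1=-1→(1,0)
ply 3, O at (0,1) | h1:-1=+1→(0,0)*
ply 4: (0,0) is terminal -1 (X); from (2,1) depth 5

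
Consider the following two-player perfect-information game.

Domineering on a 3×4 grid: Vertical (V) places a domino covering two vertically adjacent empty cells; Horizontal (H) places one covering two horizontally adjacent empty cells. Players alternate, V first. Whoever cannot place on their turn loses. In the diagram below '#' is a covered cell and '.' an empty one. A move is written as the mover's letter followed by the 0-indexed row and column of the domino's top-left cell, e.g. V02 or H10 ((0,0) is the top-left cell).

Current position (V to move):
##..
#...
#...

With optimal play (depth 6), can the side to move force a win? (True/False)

V winning at [##../#.../#...]: True

[##../#.../#...] V move#1: V02:+1/###./#.#./#...*, V03:-1/##.#/#..#/#..., V11:-1/##../##../##.., V12:+1/##../#.#./#.#., V13:-1/##../#..#/#..#
[###./#.#./#...] H move#2: H21:-1/###./#.#./###.*, H22:-1/###./#.#./#.##
[###./#.#./###.] V move#3: V03:+1/####/#.##/###.*, V13:+1/###./#.##/####
[####/#.##/###.] end (terminal -1, H#4); searched ##../#.../#... to 6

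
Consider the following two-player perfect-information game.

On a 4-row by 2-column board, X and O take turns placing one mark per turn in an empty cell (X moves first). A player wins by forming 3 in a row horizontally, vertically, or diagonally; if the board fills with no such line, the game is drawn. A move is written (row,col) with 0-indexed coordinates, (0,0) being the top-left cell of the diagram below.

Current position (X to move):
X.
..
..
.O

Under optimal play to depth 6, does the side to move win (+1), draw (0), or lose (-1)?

value(X./../../.O, X) = 0

[X./../../.O] X move#1: (0,1):+0/XX/../../.O*, (1,0):+0/X./X./../.O, (1,1):+0/X./.X/../.O, (2,0):+0/X./../X./.O, (2,1):+0/X./../.X/.O, (3,0):+0/X./../../XO
[XX/../../.O] O move#2: (1,0):+0/XX/O./../.O*, (1,1):+0/XX/.O/../.O, (2,0):+0/XX/../O./.O, (2,1):+0/XX/../.O/.O, (3,0):+0/XX/../../OO
[XX/O./../.O] X move#3: (1,1):+0/XX/OX/../.O*, (2,0):+0/XX/O./X./.O, (2,1):+0/XX/O./.X/.O, (3,0):+0/XX/O./../XO
[XX/OX/../.O] O move#4: (2,0):-1/XX/OX/O./.O, (2,1):+0/XX/OX/.O/.O*, (3,0):-1/XX/OX/../OO
[XX/OX/.O/.O] X move#5: (2,0):+0/XX/OX/XO/.O*, (3,0):+0/XX/OX/.O/XO
[XX/OX/XO/.O] O move#6: (3,0):+0/XX/OX/XO/OO*
[XX/OX/XO/OO] end (terminal +0, X#7); searched X./../../.O to 6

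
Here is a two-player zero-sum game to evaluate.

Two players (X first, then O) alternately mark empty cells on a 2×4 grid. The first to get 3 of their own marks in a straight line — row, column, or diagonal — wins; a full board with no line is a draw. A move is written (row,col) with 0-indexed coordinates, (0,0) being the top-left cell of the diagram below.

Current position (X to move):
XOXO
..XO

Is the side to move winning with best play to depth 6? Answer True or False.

X winning at [XOXO/..XO]: False

ply 1, X at XOXO/..XO | (1,0)=+0→XOXO/X.XO*; (1,1)=+0→XOXO/.XXO
ply 2, O at XOXO/X.XO | (1,1)=+0→XOXO/XOXO*
ply 3: XOXO/XOXO is terminal +0 (X); from XOXO/..XO depth 6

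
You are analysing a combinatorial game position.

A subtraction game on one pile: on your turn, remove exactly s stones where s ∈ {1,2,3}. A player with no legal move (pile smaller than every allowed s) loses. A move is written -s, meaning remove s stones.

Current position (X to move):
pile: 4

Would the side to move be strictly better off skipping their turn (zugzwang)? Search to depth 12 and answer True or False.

zugzwang(4, X) = True

ply 1, X at 4 | -1=-1→3*; -2=-1→2; -3=-1→1
ply 2, O at 3 | -1=-1→2; -2=-1→1; -3=+1→0*
ply 3: 0 is terminal -1 (X); from 4 depth 12
suppose X passes — search the same position with O to move:
pass> ply 1, O at 4 | -1=-1→3*; -2=-1→2; -3=-1→1
pass> ply 2, X at 3 | -1=-1→2; -2=-1→1; -3=+1→0*
pass> ply 3: 0 is terminal -1 (O); from 4 depth 12
for X: play -1, pass +1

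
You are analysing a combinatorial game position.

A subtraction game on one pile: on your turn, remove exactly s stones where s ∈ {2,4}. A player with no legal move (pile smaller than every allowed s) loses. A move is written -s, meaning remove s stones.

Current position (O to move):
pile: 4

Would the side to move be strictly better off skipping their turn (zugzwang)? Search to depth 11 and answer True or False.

p1 O@[4]: -2[2]-1 -4[0]+1*
p2 X@[0] terminal -1; root [4] d11
pass branch (X moves first from the same position):
  | p1 X@[4]: -2[2]-1 -4[0]+1*
  | p2 O@[0] terminal -1; root [4] d11
O moving scores +1; O passing scores -1

zugzwang(4, O) = False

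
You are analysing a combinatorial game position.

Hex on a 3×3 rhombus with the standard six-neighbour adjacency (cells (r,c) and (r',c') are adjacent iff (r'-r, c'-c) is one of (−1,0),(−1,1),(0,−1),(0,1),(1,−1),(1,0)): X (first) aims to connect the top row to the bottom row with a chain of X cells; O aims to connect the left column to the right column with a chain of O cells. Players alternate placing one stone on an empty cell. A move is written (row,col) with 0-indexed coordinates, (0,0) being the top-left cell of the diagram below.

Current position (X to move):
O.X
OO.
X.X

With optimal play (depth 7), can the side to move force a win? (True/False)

X winning at [O.X/OO./X.X]: True

ply 1, X at O.X/OO./X.X | (0,1)=-1→OXX/OO./X.X; (1,2)=+1→O.X/OOX/X.X*; (2,1)=-1→O.X/OO./XXX
ply 2: O.X/OOX/X.X is terminal -1 (O); from O.X/OO./X.X depth 7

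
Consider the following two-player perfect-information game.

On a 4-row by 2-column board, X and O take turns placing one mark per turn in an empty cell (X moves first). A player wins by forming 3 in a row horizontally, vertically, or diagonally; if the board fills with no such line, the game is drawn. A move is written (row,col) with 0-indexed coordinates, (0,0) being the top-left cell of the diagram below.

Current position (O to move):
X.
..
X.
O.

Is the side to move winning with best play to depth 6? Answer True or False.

O winning at [X./../X./O.]: False

ply 1, O at X./../X./O. | (0,1)=-1→XO/../X./O.; (1,0)=+0→X./O./X./O.*; (1,1)=-1→X./.O/X./O.; (2,1)=-1→X./../XO/O.; (3,1)=-1→X./../X./OO
ply 2, X at X./O./X./O. | (0,1)=+0→XX/O./X./O.*; (1,1)=+0→X./OX/X./O.; (2,1)=+0→X./O./XX/O.; (3,1)=+0→X./O./X./OX
ply 3, O at XX/O./X./O. | (1,1)=+0→XX/OO/X./O.*; (2,1)=+0→XX/O./XO/O.; (3,1)=+0→XX/O./X./OO
ply 4, X at XX/OO/X./O. | (2,1)=+0→XX/OO/XX/O.*; (3,1)=+0→XX/OO/X./OX
ply 5, O at XX/OO/XX/O. | (3,1)=+0→XX/OO/XX/OO*
ply 6: XX/OO/XX/OO is terminal +0 (X); from X./../X./O. depth 6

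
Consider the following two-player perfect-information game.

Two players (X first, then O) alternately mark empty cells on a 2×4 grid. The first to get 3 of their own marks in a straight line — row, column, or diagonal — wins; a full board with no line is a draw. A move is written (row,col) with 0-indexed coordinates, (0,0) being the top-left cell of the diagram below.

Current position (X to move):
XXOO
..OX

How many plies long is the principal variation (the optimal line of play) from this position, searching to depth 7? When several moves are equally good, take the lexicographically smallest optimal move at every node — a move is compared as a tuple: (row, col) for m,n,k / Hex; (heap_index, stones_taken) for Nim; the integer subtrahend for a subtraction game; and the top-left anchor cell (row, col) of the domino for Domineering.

PV length from [XXOO/..OX]: 2 plies

[XXOO/..OX] X move#1: (1,0):+0/XXOO/X.OX*, (1,1):+0/XXOO/.XOX
[XXOO/X.OX] O move#2: (1,1):+0/XXOO/XOOX*
[XXOO/XOOX] end (terminal +0, X#3); searched XXOO/..OX to 7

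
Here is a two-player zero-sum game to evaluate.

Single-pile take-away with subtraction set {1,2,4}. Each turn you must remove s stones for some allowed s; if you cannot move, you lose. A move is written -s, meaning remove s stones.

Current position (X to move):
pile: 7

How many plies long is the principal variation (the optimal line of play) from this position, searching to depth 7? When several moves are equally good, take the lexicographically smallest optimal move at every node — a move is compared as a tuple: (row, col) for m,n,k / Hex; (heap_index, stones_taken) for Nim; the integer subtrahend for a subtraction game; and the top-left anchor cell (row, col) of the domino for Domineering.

ply 1, X at 7 | -1=+1→6*; -2=-1→5; -4=+1→3
ply 2, O at 6 | -1=-1→5*; -2=-1→4; -4=-1→2
ply 3, X at 5 | -1=-1→4; -2=+1→3*; -4=-1→1
ply 4, O at 3 | -1=-1→2*; -2=-1→1
ply 5, X at 2 | -1=-1→1; -2=+1→0*
ply 6: 0 is terminal -1 (O); from 7 depth 7

PV length from [7]: 5 plies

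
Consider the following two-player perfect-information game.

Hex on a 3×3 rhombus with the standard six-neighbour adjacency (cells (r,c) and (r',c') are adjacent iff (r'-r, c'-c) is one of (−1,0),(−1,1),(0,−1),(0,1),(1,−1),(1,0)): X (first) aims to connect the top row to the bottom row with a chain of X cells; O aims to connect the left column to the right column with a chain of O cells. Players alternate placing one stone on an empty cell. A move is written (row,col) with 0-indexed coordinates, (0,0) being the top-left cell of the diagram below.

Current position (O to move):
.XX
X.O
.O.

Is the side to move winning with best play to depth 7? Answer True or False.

p1 O@[.XX/X.O/.O.]: (0,0)[OXX/X.O/.O.]-1 (1,1)[.XX/XOO/.O.]-1 (2,0)[.XX/X.O/OO.]+1* (2,2)[.XX/X.O/.OO]-1
p2 X@[.XX/X.O/OO.] terminal -1; root [.XX/X.O/.O.] d7

O winning at [.XX/X.O/.O.]: True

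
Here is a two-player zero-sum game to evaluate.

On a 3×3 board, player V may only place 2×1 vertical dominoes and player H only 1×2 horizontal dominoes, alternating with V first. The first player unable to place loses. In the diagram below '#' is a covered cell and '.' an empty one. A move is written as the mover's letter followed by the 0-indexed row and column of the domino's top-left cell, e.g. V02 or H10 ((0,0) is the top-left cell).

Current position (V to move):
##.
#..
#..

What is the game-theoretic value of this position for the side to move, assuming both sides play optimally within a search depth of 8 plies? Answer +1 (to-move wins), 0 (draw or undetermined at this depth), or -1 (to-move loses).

value(##./#../#.., V) = +1

[##./#../#..] V move#1: V02:-1/###/#.#/#.., V11:+1/##./##./##.*, V12:+1/##./#.#/#.#
[##./##./##.] end (terminal -1, H#2); searched ##./#../#.. to 8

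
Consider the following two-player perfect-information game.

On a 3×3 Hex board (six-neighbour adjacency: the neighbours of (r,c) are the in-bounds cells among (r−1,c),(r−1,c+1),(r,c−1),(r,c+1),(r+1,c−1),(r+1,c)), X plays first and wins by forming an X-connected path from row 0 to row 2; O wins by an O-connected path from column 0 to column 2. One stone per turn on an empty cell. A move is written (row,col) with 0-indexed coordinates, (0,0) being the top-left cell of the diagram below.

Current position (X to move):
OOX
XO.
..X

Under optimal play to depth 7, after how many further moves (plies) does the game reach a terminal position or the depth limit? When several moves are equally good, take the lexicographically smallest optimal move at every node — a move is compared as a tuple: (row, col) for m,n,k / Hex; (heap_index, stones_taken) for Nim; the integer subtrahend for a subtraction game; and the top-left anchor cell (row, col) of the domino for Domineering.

[OOX/XO./..X] X move#1: (1,2):+1/OOX/XOX/..X*, (2,0):-1/OOX/XO./X.X, (2,1):-1/OOX/XO./.XX
[OOX/XOX/..X] end (terminal -1, O#2); searched OOX/XO./..X to 7

PV length from [OOX/XO./..X]: 1 ply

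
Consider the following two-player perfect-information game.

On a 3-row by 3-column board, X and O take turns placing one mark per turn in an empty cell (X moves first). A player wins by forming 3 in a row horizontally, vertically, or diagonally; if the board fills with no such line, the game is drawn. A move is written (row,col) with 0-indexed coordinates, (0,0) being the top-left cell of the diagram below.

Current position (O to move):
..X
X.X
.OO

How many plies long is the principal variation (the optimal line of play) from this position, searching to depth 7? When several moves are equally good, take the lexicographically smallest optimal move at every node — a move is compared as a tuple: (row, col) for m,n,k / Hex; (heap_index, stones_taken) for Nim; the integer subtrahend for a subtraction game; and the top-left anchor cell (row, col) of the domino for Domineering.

PV length from [..X/X.X/.OO]: 3 plies

ply 1, O at ..X/X.X/.OO | (0,0)=-1→O.X/X.X/.OO; (0,1)=-1→.OX/X.X/.OO; (1,1)=+1→..X/XOX/.OO*; (2,0)=+1→..X/X.X/OOO
ply 2, X at ..X/XOX/.OO | (0,0)=-1→X.X/XOX/.OO*; (0,1)=-1→.XX/XOX/.OO; (2,0)=-1→..X/XOX/XOO
ply 3, O at X.X/XOX/.OO | (0,1)=+1→XOX/XOX/.OO*; (2,0)=+1→X.X/XOX/OOO
ply 4: XOX/XOX/.OO is terminal -1 (X); from ..X/X.X/.OO depth 7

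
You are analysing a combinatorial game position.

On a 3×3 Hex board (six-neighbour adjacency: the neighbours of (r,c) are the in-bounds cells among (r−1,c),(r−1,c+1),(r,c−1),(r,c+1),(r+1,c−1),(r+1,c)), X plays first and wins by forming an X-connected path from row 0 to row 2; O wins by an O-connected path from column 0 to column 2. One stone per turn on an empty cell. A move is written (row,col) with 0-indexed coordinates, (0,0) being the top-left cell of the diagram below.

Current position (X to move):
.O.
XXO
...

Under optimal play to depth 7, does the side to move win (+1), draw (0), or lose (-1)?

ply 1, X at .O./XXO/... | (0,0)=+1→XO./XXO/...*; (0,2)=+1→.OX/XXO/...; (2,0)=+1→.O./XXO/X..; (2,1)=+1→.O./XXO/.X.; (2,2)=+1→.O./XXO/..X
ply 2, O at XO./XXO/... | (0,2)=-1→XOO/XXO/...*; (2,0)=-1→XO./XXO/O..; (2,1)=-1→XO./XXO/.O.; (2,2)=-1→XO./XXO/..O
ply 3, X at XOO/XXO/... | (2,0)=+1→XOO/XXO/X..*; (2,1)=+1→XOO/XXO/.X.; (2,2)=+1→XOO/XXO/..X
ply 4: XOO/XXO/X.. is terminal -1 (O); from .O./XXO/... depth 7

value(.O./XXO/..., X) = +1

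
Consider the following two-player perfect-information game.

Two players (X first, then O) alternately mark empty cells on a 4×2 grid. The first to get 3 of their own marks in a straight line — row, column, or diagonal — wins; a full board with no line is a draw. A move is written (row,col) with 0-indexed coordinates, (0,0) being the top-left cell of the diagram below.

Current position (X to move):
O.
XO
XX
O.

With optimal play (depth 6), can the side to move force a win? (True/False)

[O./XO/XX/O.] X move#1: (0,1):+0/OX/XO/XX/O.*, (3,1):+0/O./XO/XX/OX
[OX/XO/XX/O.] O move#2: (3,1):+0/OX/XO/XX/OO*
[OX/XO/XX/OO] end (terminal +0, X#3); searched O./XO/XX/O. to 6

X winning at [O./XO/XX/O.]: False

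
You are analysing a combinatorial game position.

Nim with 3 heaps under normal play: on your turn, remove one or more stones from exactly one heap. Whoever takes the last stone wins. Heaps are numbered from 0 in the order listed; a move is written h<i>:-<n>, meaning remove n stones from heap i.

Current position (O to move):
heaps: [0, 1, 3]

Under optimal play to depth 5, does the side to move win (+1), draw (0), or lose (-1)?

ply 1, O at (0,1,3) | h1:-1=-1→(0,0,3); h2:-1=-1→(0,1,2); h2:-2=+1→(0,1,1)*; h2:-3=-1→(0,1,0)
ply 2, X at (0,1,1) | h1:-1=-1→(0,0,1)*; h2:-1=-1→(0,1,0)
ply 3, O at (0,0,1) | h2:-1=+1→(0,0,0)*
ply 4: (0,0,0) is terminal -1 (X); from (0,1,3) depth 5

value((0,1,3), O) = +1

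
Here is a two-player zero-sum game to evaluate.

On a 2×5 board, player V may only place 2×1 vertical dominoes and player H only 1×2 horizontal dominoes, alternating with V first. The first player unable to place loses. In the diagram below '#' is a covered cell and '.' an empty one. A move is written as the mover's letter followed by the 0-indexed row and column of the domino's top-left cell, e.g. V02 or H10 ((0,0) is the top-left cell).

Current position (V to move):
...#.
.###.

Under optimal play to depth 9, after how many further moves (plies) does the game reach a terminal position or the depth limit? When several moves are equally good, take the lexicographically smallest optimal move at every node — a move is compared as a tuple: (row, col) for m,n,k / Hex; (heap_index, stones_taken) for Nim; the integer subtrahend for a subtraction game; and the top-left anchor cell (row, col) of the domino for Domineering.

ply 1, V at ...#./.###. | V00=+1→#..#./####.*; V04=-1→...##/.####
ply 2, H at #..#./####. | H01=-1→####./####.*
ply 3, V at ####./####. | V04=+1→#####/#####*
ply 4: #####/##### is terminal -1 (H); from ...#./.###. depth 9

PV length from [...#./.###.]: 3 plies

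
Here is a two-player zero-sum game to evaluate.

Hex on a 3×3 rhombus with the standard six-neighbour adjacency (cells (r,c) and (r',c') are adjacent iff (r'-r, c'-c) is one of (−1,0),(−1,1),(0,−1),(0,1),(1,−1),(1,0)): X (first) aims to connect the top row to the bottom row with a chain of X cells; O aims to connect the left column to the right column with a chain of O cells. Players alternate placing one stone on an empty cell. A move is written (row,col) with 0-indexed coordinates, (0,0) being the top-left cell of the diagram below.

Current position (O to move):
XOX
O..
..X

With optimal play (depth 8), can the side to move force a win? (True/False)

O winning at [XOX/O../..X]: False

[XOX/O../..X] O move#1: (1,1):-1/XOX/OO./..X*, (1,2):-1/XOX/O.O/..X, (2,0):-1/XOX/O../O.X, (2,1):-1/XOX/O../.OX
[XOX/OO./..X] X move#2: (1,2):+1/XOX/OOX/..X*, (2,0):-1/XOX/OO./X.X, (2,1):-1/XOX/OO./.XX
[XOX/OOX/..X] end (terminal -1, O#3); searched XOX/O../..X to 8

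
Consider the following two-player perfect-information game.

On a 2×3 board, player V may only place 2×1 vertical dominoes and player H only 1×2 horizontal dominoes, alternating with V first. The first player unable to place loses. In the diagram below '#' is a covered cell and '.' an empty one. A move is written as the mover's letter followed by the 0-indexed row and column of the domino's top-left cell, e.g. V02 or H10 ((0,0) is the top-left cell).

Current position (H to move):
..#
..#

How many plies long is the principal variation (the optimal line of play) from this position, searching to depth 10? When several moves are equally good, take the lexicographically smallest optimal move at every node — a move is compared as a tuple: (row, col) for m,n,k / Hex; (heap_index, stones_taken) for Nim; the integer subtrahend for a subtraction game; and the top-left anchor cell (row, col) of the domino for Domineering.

PV length from [..#/..#]: 1 ply

[..#/..#] H move#1: H00:+1/###/..#*, H10:+1/..#/###
[###/..#] end (terminal -1, V#2); searched ..#/..# to 10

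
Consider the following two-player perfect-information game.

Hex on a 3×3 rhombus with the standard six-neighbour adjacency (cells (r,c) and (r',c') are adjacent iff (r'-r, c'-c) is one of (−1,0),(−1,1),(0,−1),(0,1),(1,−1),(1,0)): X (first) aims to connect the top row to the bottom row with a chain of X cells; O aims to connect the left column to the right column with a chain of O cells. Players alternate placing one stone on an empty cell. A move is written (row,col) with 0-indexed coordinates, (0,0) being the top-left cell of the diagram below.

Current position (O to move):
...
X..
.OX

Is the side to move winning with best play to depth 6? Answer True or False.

O winning at [.../X../.OX]: False

p1 O@[.../X../.OX]: (0,0)[O../X../.OX]-1* (0,1)[.O./X../.OX]-1 (0,2)[..O/X../.OX]-1 (1,1)[.../XO./.OX]-1 (1,2)[.../X.O/.OX]-1 (2,0)[.../X../OOX]-1
p2 X@[O../X../.OX]: (0,1)[OX./X../.OX]+1* (0,2)[O.X/X../.OX]+1 (1,1)[O../XX./.OX]+1 (1,2)[O../X.X/.OX]+1 (2,0)[O../X../XOX]+1
p3 O@[OX./X../.OX]: (0,2)[OXO/X../.OX]-1* (1,1)[OX./XO./.OX]-1 (1,2)[OX./X.O/.OX]-1 (2,0)[OX./X../OOX]-1
p4 X@[OXO/X../.OX]: (1,1)[OXO/XX./.OX]+1* (1,2)[OXO/X.X/.OX]+1 (2,0)[OXO/X../XOX]+1
p5 O@[OXO/XX./.OX]: (1,2)[OXO/XXO/.OX]-1* (2,0)[OXO/XX./OOX]-1
p6 X@[OXO/XXO/.OX]: (2,0)[OXO/XXO/XOX]+1*
p7 O@[OXO/XXO/XOX] terminal -1; root [.../X../.OX] d6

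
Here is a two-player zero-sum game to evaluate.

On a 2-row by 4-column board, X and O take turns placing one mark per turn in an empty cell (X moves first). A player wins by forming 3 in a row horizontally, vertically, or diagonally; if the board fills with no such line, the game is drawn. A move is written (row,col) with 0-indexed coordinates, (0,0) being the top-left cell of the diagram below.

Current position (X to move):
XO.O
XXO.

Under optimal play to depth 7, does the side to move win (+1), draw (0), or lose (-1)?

value(XO.O/XXO., X) = 0

ply 1, X at XO.O/XXO. | (0,2)=+0→XOXO/XXO.*; (1,3)=-1→XO.O/XXOX
ply 2, O at XOXO/XXO. | (1,3)=+0→XOXO/XXOO*
ply 3: XOXO/XXOO is terminal +0 (X); from XO.O/XXO. depth 7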